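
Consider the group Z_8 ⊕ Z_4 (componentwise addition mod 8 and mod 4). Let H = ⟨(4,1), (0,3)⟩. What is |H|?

|⟨(4,1)⟩| = 4 and |⟨(0,3)⟩| = 4, so |H| is a multiple of lcm(4, 4) = 4 and divides |G| = 32.
Closing under the operation: H = {(0,0), (0,1), (0,2), (0,3), (4,0), (4,1), (4,2), (4,3)}, so |H| = 8.

8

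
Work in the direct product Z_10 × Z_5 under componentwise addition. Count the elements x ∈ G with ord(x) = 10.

An element (a,b) has order lcm(ord(a), ord(b)); count pairs with lcm equal to 10.
Enumerating gives 24 such elements.

24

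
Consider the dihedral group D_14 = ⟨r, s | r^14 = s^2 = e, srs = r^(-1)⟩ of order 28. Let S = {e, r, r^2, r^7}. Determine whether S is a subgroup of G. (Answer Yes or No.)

r ∈ S but its inverse r^13 ∉ S, so S is not a subgroup.

No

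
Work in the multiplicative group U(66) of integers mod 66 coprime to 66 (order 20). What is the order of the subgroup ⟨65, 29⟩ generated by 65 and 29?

10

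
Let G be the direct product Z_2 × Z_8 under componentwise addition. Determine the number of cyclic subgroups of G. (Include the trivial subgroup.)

8

A cyclic subgroup of order d is generated by each of its φ(d) elements of order d, so the cyclic subgroups of order d number (#elements of order d)/φ(d).
Cyclic subgroups by order — order 1: 1; order 2: 3; order 4: 2; order 8: 2.
Total: 8.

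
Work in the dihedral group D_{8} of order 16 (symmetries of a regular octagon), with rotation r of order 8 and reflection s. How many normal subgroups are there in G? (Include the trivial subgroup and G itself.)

G has 19 subgroups. Checking conjugation-invariance by order — order 1: 1/1 normal; order 2: 1/9 normal; order 4: 1/5 normal; order 8: 3/3 normal; order 16: 1/1 normal.
Total normal subgroups: 7.

7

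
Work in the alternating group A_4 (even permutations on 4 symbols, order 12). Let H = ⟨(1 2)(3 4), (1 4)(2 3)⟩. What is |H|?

|⟨(1 2)(3 4)⟩| = 2 and |⟨(1 4)(2 3)⟩| = 2, so |H| is a multiple of lcm(2, 2) = 2 and divides |G| = 12.
Closing under the operation: H = {e, (1 2)(3 4), (1 3)(2 4), (1 4)(2 3)}, so |H| = 4.

4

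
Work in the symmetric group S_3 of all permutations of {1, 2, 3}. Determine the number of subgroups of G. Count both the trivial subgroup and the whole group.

6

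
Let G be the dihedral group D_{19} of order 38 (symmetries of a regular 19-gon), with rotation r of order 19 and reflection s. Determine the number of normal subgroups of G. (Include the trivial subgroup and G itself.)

G has 22 subgroups. Checking conjugation-invariance by order — order 1: 1/1 normal; order 2: 0/19 normal; order 19: 1/1 normal; order 38: 1/1 normal.
Total normal subgroups: 3.

3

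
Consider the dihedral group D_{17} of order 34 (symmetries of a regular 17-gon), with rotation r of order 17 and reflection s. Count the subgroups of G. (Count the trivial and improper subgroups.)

20

|G| = 34, so by Lagrange every subgroup order divides 34. Divisors: 1, 2, 17, 34.
Subgroups by order — order 1: 1; order 2: 17; order 17: 1; order 34: 1.
Total: 1 + 17 + 1 + 1 = 20.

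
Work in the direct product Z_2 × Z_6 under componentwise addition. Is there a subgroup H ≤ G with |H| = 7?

No

7 does not divide |G| = 12, so by Lagrange no subgroup of order 7 exists.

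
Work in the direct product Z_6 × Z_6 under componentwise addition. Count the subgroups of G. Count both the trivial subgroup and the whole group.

|G| = 36, so by Lagrange every subgroup order divides 36. Divisors: 1, 2, 3, 4, 6, 9, 12, 18, 36.
Subgroups by order — order 1: 1; order 2: 3; order 3: 4; order 4: 1; order 6: 12; order 9: 1; order 12: 4; order 18: 3; order 36: 1.
Total: 1 + 3 + 4 + 1 + 12 + 1 + 4 + 3 + 1 = 30.

30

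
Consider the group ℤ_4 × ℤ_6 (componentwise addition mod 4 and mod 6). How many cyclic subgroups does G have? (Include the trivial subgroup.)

12

A cyclic subgroup of order d is generated by each of its φ(d) elements of order d, so the cyclic subgroups of order d number (#elements of order d)/φ(d).
Cyclic subgroups by order — order 1: 1; order 2: 3; order 3: 1; order 4: 2; order 6: 3; order 12: 2.
Total: 12.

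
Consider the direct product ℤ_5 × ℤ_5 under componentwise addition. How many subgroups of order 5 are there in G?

6

|G| = 25 and 5 | 25, so subgroups of order 5 are possible by Lagrange.
The subgroups of order 5 are: {(0,0), (0,1), (0,2), (0,3), (0,4)}; {(0,0), (1,0), (2,0), (3,0), (4,0)}; {(0,0), (1,1), (2,2), (3,3), (4,4)}; {(0,0), (1,2), (2,4), (3,1), (4,3)}; … (6 in all).
So G has 6 subgroups of order 5.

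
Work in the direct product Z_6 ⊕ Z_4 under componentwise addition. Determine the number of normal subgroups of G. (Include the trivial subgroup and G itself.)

16

G is abelian, so every subgroup is normal.
G has 16 subgroups in total, hence 16 normal subgroups.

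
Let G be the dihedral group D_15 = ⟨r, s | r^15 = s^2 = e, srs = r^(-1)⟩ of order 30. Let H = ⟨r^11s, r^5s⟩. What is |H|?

|⟨r^11s⟩| = 2 and |⟨r^5s⟩| = 2, so |H| is a multiple of lcm(2, 2) = 2 and divides |G| = 30.
Closing under the operation: H = {e, r^3, r^6, r^9, r^12, r^2s, r^5s, r^8s, r^11s, r^14s}, so |H| = 10.

10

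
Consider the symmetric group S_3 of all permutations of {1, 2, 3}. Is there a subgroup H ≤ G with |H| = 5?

No

5 does not divide |G| = 6, so by Lagrange no subgroup of order 5 exists.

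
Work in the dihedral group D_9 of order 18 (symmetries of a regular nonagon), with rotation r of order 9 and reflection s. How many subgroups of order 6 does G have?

|G| = 18 and 6 | 18, so subgroups of order 6 are possible by Lagrange.
The subgroups of order 6 are: {e, r^3, r^6, r^2s, r^5s, r^8s}; {e, r^3, r^6, s, r^3s, r^6s}; {e, r^3, r^6, rs, r^4s, r^7s}.
So G has 3 subgroups of order 6.

3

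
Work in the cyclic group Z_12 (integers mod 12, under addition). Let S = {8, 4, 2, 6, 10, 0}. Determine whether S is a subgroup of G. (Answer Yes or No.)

|S| = 6 divides |G| = 12, consistent with Lagrange.
S contains the identity, every element's inverse is in S, and S is closed under +: it is a subgroup.
In fact S = ⟨2⟩.

Yes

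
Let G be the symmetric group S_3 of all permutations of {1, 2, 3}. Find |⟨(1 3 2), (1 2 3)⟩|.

3

|⟨(1 3 2)⟩| = 3 and |⟨(1 2 3)⟩| = 3, so |H| is a multiple of lcm(3, 3) = 3 and divides |G| = 6.
Closing under the operation: H = {e, (1 2 3), (1 3 2)}, so |H| = 3.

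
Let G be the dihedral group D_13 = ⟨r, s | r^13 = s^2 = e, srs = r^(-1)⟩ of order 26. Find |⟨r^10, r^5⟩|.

13

|⟨r^10⟩| = 13 and |⟨r^5⟩| = 13, so |H| is a multiple of lcm(13, 13) = 13 and divides |G| = 26.
Closing under the operation: H = {e, r, r^2, r^3, r^4, r^5, r^6, r^7, r^8, r^9, r^10, r^11, r^12}, so |H| = 13.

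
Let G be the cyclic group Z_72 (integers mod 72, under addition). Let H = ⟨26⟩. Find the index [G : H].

|⟨26⟩| = 36 and |G| = 72.
By Lagrange, [G : H] = |G|/|H| = 72/36 = 2.

2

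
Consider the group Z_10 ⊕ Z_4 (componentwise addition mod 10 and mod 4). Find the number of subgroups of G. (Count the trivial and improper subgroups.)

16

|G| = 40, so by Lagrange every subgroup order divides 40. Divisors: 1, 2, 4, 5, 8, 10, 20, 40.
Subgroups by order — order 1: 1; order 2: 3; order 4: 3; order 5: 1; order 8: 1; order 10: 3; order 20: 3; order 40: 1.
Total: 1 + 3 + 3 + 1 + 1 + 3 + 3 + 1 = 16.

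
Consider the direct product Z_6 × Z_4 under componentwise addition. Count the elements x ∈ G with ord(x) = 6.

6

An element (a,b) has order lcm(ord(a), ord(b)); count pairs with lcm equal to 6.
Enumerating gives 6 such elements.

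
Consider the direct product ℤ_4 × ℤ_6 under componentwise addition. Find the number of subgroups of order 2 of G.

3

|G| = 24 and 2 | 24, so subgroups of order 2 are possible by Lagrange.
The subgroups of order 2 are: {(0,0), (0,3)}; {(0,0), (2,0)}; {(0,0), (2,3)}.
So G has 3 subgroups of order 2.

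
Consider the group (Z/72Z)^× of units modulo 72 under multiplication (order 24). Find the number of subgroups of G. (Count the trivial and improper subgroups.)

32

|G| = 24, so by Lagrange every subgroup order divides 24. Divisors: 1, 2, 3, 4, 6, 8, 12, 24.
Subgroups by order — order 1: 1; order 2: 7; order 3: 1; order 4: 7; order 6: 7; order 8: 1; order 12: 7; order 24: 1.
Total: 1 + 7 + 1 + 7 + 7 + 1 + 7 + 1 = 32.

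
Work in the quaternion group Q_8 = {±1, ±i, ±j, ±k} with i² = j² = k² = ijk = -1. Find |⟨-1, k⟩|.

|⟨-1⟩| = 2 and |⟨k⟩| = 4, so |H| is a multiple of lcm(2, 4) = 4 and divides |G| = 8.
Closing under the operation: H = {1, -1, k, -k}, so |H| = 4.

4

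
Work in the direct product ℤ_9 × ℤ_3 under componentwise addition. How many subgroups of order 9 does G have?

4

|G| = 27 and 9 | 27, so subgroups of order 9 are possible by Lagrange.
The subgroups of order 9 are: {(0,0), (0,1), (0,2), (3,0), (3,1), (3,2), (6,0), (6,1), (6,2)}; {(0,0), (1,0), (2,0), (3,0), (4,0), (5,0), (6,0), (7,0), (8,0)}; {(0,0), (1,1), (2,2), (3,0), (4,1), (5,2), (6,0), (7,1), (8,2)}; {(0,0), (1,2), (2,1), (3,0), (4,2), (5,1), (6,0), (7,2), (8,1)}.
So G has 4 subgroups of order 9.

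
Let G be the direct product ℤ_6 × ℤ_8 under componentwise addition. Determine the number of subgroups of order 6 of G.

3

|G| = 48 and 6 | 48, so subgroups of order 6 are possible by Lagrange.
The subgroups of order 6 are: {(0,0), (0,4), (2,0), (2,4), (4,0), (4,4)}; {(0,0), (1,0), (2,0), (3,0), (4,0), (5,0)}; {(0,0), (1,4), (2,0), (3,4), (4,0), (5,4)}.
So G has 3 subgroups of order 6.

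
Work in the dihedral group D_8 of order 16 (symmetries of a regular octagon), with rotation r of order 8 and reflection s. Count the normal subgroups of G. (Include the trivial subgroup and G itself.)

G has 19 subgroups. Checking conjugation-invariance by order — order 1: 1/1 normal; order 2: 1/9 normal; order 4: 1/5 normal; order 8: 3/3 normal; order 16: 1/1 normal.
Total normal subgroups: 7.

7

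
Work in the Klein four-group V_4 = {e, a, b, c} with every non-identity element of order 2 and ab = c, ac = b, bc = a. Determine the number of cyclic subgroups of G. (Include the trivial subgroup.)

4

Group the elements of G by the cyclic subgroup they generate; each cyclic subgroup of order d accounts for φ(d) elements.
Cyclic subgroups by order — order 1: 1; order 2: 3.
Total: 4.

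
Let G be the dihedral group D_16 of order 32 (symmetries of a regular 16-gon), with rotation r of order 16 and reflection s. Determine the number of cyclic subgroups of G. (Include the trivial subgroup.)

Each element a generates a cyclic subgroup ⟨a⟩; distinct elements may generate the same one (a cyclic group of order d has φ(d) generators).
Cyclic subgroups by order — order 1: 1; order 2: 17; order 4: 1; order 8: 1; order 16: 1.
Total: 21.

21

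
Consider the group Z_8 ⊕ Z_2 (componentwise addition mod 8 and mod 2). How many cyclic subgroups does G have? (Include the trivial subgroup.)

Group the elements of G by the cyclic subgroup they generate; each cyclic subgroup of order d accounts for φ(d) elements.
Cyclic subgroups by order — order 1: 1; order 2: 3; order 4: 2; order 8: 2.
Total: 8.

8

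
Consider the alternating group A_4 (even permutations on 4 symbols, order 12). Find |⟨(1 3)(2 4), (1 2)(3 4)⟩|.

|⟨(1 3)(2 4)⟩| = 2 and |⟨(1 2)(3 4)⟩| = 2, so |H| is a multiple of lcm(2, 2) = 2 and divides |G| = 12.
Closing under the operation: H = {e, (1 2)(3 4), (1 3)(2 4), (1 4)(2 3)}, so |H| = 4.

4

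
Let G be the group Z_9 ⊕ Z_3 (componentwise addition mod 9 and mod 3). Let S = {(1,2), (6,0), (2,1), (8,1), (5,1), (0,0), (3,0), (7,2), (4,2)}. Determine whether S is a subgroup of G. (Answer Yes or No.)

Yes

|S| = 9 divides |G| = 27, consistent with Lagrange.
S contains the identity, every element's inverse is in S, and S is closed under +: it is a subgroup.
In fact S = ⟨(1,2)⟩.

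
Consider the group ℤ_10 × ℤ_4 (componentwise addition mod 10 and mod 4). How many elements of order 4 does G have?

4

An element (a,b) has order lcm(ord(a), ord(b)); count pairs with lcm equal to 4.
Enumerating gives 4 such elements.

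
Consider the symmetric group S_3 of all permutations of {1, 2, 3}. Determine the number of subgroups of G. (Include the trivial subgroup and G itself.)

6

|G| = 6, so by Lagrange every subgroup order divides 6. Divisors: 1, 2, 3, 6.
Subgroups by order — order 1: 1; order 2: 3; order 3: 1; order 6: 1.
Total: 1 + 3 + 1 + 1 = 6.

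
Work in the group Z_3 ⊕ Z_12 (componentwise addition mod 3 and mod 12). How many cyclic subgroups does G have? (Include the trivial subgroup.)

15

A cyclic subgroup of order d is generated by each of its φ(d) elements of order d, so the cyclic subgroups of order d number (#elements of order d)/φ(d).
Cyclic subgroups by order — order 1: 1; order 2: 1; order 3: 4; order 4: 1; order 6: 4; order 12: 4.
Total: 15.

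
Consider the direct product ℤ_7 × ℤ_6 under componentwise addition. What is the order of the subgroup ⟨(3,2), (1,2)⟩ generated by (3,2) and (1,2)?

|⟨(3,2)⟩| = 21 and |⟨(1,2)⟩| = 21, so |H| is a multiple of lcm(21, 21) = 21 and divides |G| = 42.
Closing under the operation: H = {(0,0), (0,2), (0,4), (1,0), (1,2), (1,4), (2,0), (2,2), (2,4), (3,0), (3,2), (3,4), (4,0), (4,2), (4,4), (5,0), (5,2), (5,4), (6,0), (6,2), (6,4)}, so |H| = 21.

21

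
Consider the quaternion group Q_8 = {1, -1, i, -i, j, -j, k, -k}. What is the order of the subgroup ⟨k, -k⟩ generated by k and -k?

4

|⟨k⟩| = 4 and |⟨-k⟩| = 4, so |H| is a multiple of lcm(4, 4) = 4 and divides |G| = 8.
Closing under the operation: H = {1, -1, k, -k}, so |H| = 4.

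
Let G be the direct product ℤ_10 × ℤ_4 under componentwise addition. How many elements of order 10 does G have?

An element (a,b) has order lcm(ord(a), ord(b)); count pairs with lcm equal to 10.
Enumerating gives 12 such elements.

12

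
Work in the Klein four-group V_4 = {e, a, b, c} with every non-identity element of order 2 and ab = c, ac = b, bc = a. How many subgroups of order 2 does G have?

|G| = 4 and 2 | 4, so subgroups of order 2 are possible by Lagrange.
The subgroups of order 2 are: {e, a}; {e, b}; {e, c}.
So G has 3 subgroups of order 2.

3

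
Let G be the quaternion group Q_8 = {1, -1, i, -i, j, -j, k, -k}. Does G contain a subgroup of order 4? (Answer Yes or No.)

Yes

4 | 8. A subgroup of order 4 is {1, -1, i, -i}.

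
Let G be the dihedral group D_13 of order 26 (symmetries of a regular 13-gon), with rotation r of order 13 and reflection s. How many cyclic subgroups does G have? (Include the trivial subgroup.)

A cyclic subgroup of order d is generated by each of its φ(d) elements of order d, so the cyclic subgroups of order d number (#elements of order d)/φ(d).
Cyclic subgroups by order — order 1: 1; order 2: 13; order 13: 1.
Total: 15.

15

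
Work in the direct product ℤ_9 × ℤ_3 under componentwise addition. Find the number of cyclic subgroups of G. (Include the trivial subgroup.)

Group the elements of G by the cyclic subgroup they generate; each cyclic subgroup of order d accounts for φ(d) elements.
Cyclic subgroups by order — order 1: 1; order 3: 4; order 9: 3.
Total: 8.

8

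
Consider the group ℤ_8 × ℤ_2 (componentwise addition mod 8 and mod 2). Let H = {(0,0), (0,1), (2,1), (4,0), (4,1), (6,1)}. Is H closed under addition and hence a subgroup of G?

|H| = 6 does not divide |G| = 16, so by Lagrange H is not a subgroup.

No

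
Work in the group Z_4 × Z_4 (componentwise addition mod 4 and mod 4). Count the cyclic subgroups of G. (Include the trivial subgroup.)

A cyclic subgroup of order d is generated by each of its φ(d) elements of order d, so the cyclic subgroups of order d number (#elements of order d)/φ(d).
Cyclic subgroups by order — order 1: 1; order 2: 3; order 4: 6.
Total: 10.

10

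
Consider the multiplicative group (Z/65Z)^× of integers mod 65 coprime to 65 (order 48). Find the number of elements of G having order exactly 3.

2

The elements of order 3 are: 16, 61.
That's 2.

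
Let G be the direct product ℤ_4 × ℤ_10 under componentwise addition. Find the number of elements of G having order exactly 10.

12

An element (a,b) has order lcm(ord(a), ord(b)); count pairs with lcm equal to 10.
Enumerating gives 12 such elements.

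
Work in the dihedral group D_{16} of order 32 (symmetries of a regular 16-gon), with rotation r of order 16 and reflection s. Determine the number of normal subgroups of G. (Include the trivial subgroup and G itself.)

G has 36 subgroups. Checking conjugation-invariance by order — order 1: 1/1 normal; order 2: 1/17 normal; order 4: 1/9 normal; order 8: 1/5 normal; order 16: 3/3 normal; order 32: 1/1 normal.
Total normal subgroups: 8.

8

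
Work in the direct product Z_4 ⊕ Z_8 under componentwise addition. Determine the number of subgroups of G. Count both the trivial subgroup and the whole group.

22

|G| = 32, so by Lagrange every subgroup order divides 32. Divisors: 1, 2, 4, 8, 16, 32.
Subgroups by order — order 1: 1; order 2: 3; order 4: 7; order 8: 7; order 16: 3; order 32: 1.
Total: 1 + 3 + 7 + 7 + 3 + 1 = 22.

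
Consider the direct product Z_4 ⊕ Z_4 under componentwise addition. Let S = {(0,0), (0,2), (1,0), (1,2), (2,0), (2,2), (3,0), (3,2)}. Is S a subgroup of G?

|S| = 8 divides |G| = 16, consistent with Lagrange.
S contains the identity, every element's inverse is in S, and S is closed under +: it is a subgroup.

Yes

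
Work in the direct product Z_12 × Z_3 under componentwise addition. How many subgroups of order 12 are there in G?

|G| = 36 and 12 | 36, so subgroups of order 12 are possible by Lagrange.
The subgroups of order 12 are: {(0,0), (0,1), (0,2), (3,0), (3,1), (3,2), (6,0), (6,1), (6,2), (9,0), (9,1), (9,2)}; {(0,0), (1,0), (2,0), (3,0), (4,0), (5,0), (6,0), (7,0), (8,0), (9,0), (10,0), (11,0)}; {(0,0), (1,1), (2,2), (3,0), (4,1), (5,2), (6,0), (7,1), (8,2), (9,0), (10,1), (11,2)}; {(0,0), (1,2), (2,1), (3,0), (4,2), (5,1), (6,0), (7,2), (8,1), (9,0), (10,2), (11,1)}.
So G has 4 subgroups of order 12.

4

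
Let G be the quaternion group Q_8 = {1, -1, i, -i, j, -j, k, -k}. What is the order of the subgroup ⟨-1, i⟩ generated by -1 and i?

|⟨-1⟩| = 2 and |⟨i⟩| = 4, so |H| is a multiple of lcm(2, 4) = 4 and divides |G| = 8.
Closing under the operation: H = {1, -1, i, -i}, so |H| = 4.

4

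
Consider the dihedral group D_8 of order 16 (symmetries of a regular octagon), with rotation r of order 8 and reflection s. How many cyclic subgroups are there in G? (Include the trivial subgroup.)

Group the elements of G by the cyclic subgroup they generate; each cyclic subgroup of order d accounts for φ(d) elements.
Cyclic subgroups by order — order 1: 1; order 2: 9; order 4: 1; order 8: 1.
Total: 12.

12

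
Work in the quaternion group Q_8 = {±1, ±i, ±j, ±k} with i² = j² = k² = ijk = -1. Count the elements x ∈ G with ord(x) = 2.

1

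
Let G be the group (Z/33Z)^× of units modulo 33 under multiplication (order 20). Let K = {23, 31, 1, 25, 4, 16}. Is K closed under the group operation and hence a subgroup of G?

|K| = 6 does not divide |G| = 20, so by Lagrange K is not a subgroup.

No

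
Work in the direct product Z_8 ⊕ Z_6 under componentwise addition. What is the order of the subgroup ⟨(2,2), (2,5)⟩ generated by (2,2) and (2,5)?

24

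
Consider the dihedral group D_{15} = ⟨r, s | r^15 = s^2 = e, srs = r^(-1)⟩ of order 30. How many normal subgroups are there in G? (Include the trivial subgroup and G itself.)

5

G has 28 subgroups. Checking conjugation-invariance by order — order 1: 1/1 normal; order 2: 0/15 normal; order 3: 1/1 normal; order 5: 1/1 normal; order 6: 0/5 normal; order 10: 0/3 normal; order 15: 1/1 normal; order 30: 1/1 normal.
Total normal subgroups: 5.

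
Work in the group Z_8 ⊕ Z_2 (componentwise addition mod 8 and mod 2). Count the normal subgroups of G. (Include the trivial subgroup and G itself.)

G is abelian, so every subgroup is normal.
G has 11 subgroups in total, hence 11 normal subgroups.

11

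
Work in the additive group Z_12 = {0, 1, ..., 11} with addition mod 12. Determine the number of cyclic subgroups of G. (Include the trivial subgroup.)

A cyclic subgroup of order d is generated by each of its φ(d) elements of order d, so the cyclic subgroups of order d number (#elements of order d)/φ(d).
Cyclic subgroups by order — order 1: 1; order 2: 1; order 3: 1; order 4: 1; order 6: 1; order 12: 1.
Total: 6.

6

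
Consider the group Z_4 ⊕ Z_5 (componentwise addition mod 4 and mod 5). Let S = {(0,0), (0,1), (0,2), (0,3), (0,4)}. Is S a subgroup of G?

Yes

|S| = 5 divides |G| = 20, consistent with Lagrange.
S contains the identity, every element's inverse is in S, and S is closed under +: it is a subgroup.
In fact S = ⟨(0,1)⟩.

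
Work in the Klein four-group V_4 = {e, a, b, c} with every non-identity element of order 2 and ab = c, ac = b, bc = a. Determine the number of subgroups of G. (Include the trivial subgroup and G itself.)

|G| = 4, so by Lagrange every subgroup order divides 4. Divisors: 1, 2, 4.
Subgroups by order — order 1: 1; order 2: 3; order 4: 1.
Total: 1 + 3 + 1 = 5.

5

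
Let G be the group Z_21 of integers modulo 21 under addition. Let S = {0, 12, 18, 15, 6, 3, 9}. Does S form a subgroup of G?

|S| = 7 divides |G| = 21, consistent with Lagrange.
S contains the identity, every element's inverse is in S, and S is closed under +: it is a subgroup.
In fact S = ⟨18⟩.

Yes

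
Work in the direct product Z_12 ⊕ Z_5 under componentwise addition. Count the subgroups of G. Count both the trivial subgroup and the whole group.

12

|G| = 60, so by Lagrange every subgroup order divides 60. Divisors: 1, 2, 3, 4, 5, 6, 10, 12, 15, 20, 30, 60.
Subgroups by order — order 1: 1; order 2: 1; order 3: 1; order 4: 1; order 5: 1; order 6: 1; order 10: 1; order 12: 1; order 15: 1; order 20: 1; order 30: 1; order 60: 1.
Total: 1 + 1 + 1 + 1 + 1 + 1 + 1 + 1 + 1 + 1 + 1 + 1 = 12.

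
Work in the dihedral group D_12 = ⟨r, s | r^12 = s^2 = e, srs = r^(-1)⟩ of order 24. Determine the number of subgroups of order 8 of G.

|G| = 24 and 8 | 24, so subgroups of order 8 are possible by Lagrange.
The subgroups of order 8 are: {e, r^3, r^6, r^9, rs, r^4s, r^7s, r^10s}; {e, r^3, r^6, r^9, r^2s, r^5s, r^8s, r^11s}; {e, r^3, r^6, r^9, s, r^3s, r^6s, r^9s}.
So G has 3 subgroups of order 8.

3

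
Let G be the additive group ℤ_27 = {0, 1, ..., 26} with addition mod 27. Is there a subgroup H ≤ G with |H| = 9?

Yes

9 | 27. A subgroup of order 9 is {0, 3, 6, 9, 12, 15, 18, 21, 24}.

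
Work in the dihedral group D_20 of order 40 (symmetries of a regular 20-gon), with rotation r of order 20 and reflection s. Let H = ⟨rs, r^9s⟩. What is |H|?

|⟨rs⟩| = 2 and |⟨r^9s⟩| = 2, so |H| is a multiple of lcm(2, 2) = 2 and divides |G| = 40.
Closing under the operation: H = {e, r^4, r^8, r^12, r^16, rs, r^5s, r^9s, r^13s, r^17s}, so |H| = 10.

10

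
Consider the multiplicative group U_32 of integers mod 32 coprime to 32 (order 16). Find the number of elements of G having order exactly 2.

3

The elements of order 2 are: 15, 17, 31.
That's 3.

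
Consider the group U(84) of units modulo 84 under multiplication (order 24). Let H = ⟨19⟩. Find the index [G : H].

4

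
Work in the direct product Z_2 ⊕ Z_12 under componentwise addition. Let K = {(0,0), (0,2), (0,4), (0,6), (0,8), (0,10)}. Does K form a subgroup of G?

Yes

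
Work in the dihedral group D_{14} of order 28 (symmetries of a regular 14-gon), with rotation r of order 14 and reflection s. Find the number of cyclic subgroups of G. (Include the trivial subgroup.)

18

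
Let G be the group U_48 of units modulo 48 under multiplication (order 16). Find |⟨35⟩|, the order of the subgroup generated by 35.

Compute successive powers of 35 mod 48: 35, 25, 11, 1; 35^4 ≡ 1 (mod 48).
So |⟨35⟩| = 4.

4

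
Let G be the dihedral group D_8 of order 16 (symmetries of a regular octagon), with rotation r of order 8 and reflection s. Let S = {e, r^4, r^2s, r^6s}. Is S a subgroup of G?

|S| = 4 divides |G| = 16, consistent with Lagrange.
S contains the identity, every element's inverse is in S, and S is closed under ·: it is a subgroup.

Yes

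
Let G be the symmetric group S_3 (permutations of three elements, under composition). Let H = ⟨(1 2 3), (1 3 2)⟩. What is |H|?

|⟨(1 2 3)⟩| = 3 and |⟨(1 3 2)⟩| = 3, so |H| is a multiple of lcm(3, 3) = 3 and divides |G| = 6.
Closing under the operation: H = {e, (1 2 3), (1 3 2)}, so |H| = 3.

3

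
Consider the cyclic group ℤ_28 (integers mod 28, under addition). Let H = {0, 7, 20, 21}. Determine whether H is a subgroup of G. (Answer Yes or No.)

20 ∈ H but its inverse 8 ∉ H, so H is not a subgroup.

No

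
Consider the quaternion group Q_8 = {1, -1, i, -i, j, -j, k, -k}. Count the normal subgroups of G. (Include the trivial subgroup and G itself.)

G has 6 subgroups. Checking conjugation-invariance by order — order 1: 1/1 normal; order 2: 1/1 normal; order 4: 3/3 normal; order 8: 1/1 normal.
Total normal subgroups: 6.

6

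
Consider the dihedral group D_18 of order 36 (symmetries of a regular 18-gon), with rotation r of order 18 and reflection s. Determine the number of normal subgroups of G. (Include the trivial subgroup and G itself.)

9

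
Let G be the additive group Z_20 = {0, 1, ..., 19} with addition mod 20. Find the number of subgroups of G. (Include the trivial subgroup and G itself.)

6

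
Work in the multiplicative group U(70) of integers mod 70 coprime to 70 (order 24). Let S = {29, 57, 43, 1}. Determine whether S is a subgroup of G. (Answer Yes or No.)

|S| = 4 divides |G| = 24, consistent with Lagrange.
S contains the identity, every element's inverse is in S, and S is closed under ·: it is a subgroup.
In fact S = ⟨43⟩.

Yes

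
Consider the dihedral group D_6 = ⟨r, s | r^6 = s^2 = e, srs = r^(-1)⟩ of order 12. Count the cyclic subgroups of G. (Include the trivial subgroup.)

10

A cyclic subgroup of order d is generated by each of its φ(d) elements of order d, so the cyclic subgroups of order d number (#elements of order d)/φ(d).
Cyclic subgroups by order — order 1: 1; order 2: 7; order 3: 1; order 6: 1.
Total: 10.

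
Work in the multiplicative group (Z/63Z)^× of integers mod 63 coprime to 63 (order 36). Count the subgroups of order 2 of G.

|G| = 36 and 2 | 36, so subgroups of order 2 are possible by Lagrange.
The subgroups of order 2 are: {1, 55}; {1, 62}; {1, 8}.
So G has 3 subgroups of order 2.

3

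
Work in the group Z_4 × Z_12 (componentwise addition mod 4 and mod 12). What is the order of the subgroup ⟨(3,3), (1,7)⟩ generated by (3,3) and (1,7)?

24

|⟨(3,3)⟩| = 4 and |⟨(1,7)⟩| = 12, so |H| is a multiple of lcm(4, 12) = 12 and divides |G| = 48.
Closing under the operation: H = {(0,0), (0,2), (0,4), (0,6), (0,8), (0,10), (1,1), (1,3), (1,5), (1,7), (1,9), (1,11), (2,0), (2,2), (2,4), (2,6), (2,8), (2,10), (3,1), (3,3), (3,5), (3,7), (3,9), (3,11)}, so |H| = 24.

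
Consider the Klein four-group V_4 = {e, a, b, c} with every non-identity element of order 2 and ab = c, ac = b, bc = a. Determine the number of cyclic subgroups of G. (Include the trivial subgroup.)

A cyclic subgroup of order d is generated by each of its φ(d) elements of order d, so the cyclic subgroups of order d number (#elements of order d)/φ(d).
Cyclic subgroups by order — order 1: 1; order 2: 3.
Total: 4.

4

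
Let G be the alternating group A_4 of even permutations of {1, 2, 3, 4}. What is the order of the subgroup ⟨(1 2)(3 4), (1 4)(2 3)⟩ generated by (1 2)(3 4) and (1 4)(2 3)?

4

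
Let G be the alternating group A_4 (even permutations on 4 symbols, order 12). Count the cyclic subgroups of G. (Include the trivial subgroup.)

8

A cyclic subgroup of order d is generated by each of its φ(d) elements of order d, so the cyclic subgroups of order d number (#elements of order d)/φ(d).
Cyclic subgroups by order — order 1: 1; order 2: 3; order 3: 4.
Total: 8.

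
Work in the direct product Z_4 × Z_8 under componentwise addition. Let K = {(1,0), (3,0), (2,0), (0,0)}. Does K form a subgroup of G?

|K| = 4 divides |G| = 32, consistent with Lagrange.
K contains the identity, every element's inverse is in K, and K is closed under +: it is a subgroup.
In fact K = ⟨(1,0)⟩.

Yes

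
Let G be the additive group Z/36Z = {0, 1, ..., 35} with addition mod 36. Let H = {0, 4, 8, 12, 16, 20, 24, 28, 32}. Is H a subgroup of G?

|H| = 9 divides |G| = 36, consistent with Lagrange.
H contains the identity, every element's inverse is in H, and H is closed under +: it is a subgroup.
In fact H = ⟨32⟩.

Yes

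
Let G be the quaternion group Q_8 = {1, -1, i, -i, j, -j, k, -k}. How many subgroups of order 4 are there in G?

3

|G| = 8 and 4 | 8, so subgroups of order 4 are possible by Lagrange.
The subgroups of order 4 are: {1, -1, i, -i}; {1, -1, j, -j}; {1, -1, k, -k}.
So G has 3 subgroups of order 4.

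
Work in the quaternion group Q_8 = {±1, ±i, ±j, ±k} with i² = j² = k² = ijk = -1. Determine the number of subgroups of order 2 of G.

1

|G| = 8 and 2 | 8, so subgroups of order 2 are possible by Lagrange.
The subgroups of order 2 are: {1, -1}.
So G has 1 subgroup of order 2.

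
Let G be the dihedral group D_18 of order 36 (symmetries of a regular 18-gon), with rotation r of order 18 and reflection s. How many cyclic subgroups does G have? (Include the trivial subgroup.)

24

Each element a generates a cyclic subgroup ⟨a⟩; distinct elements may generate the same one (a cyclic group of order d has φ(d) generators).
Cyclic subgroups by order — order 1: 1; order 2: 19; order 3: 1; order 6: 1; order 9: 1; order 18: 1.
Total: 24.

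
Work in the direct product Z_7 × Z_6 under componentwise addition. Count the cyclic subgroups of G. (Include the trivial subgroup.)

8

A cyclic subgroup of order d is generated by each of its φ(d) elements of order d, so the cyclic subgroups of order d number (#elements of order d)/φ(d).
Cyclic subgroups by order — order 1: 1; order 2: 1; order 3: 1; order 6: 1; order 7: 1; order 14: 1; order 21: 1; order 42: 1.
Total: 8.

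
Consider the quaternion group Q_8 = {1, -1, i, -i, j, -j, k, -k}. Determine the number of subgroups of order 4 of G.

3

|G| = 8 and 4 | 8, so subgroups of order 4 are possible by Lagrange.
The subgroups of order 4 are: {1, -1, i, -i}; {1, -1, j, -j}; {1, -1, k, -k}.
So G has 3 subgroups of order 4.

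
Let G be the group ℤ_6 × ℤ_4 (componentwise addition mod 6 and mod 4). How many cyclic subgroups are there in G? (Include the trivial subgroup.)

12

Each element a generates a cyclic subgroup ⟨a⟩; distinct elements may generate the same one (a cyclic group of order d has φ(d) generators).
Cyclic subgroups by order — order 1: 1; order 2: 3; order 3: 1; order 4: 2; order 6: 3; order 12: 2.
Total: 12.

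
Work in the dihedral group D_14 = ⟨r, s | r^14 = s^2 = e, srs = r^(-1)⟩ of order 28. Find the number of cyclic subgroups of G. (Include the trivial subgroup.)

Group the elements of G by the cyclic subgroup they generate; each cyclic subgroup of order d accounts for φ(d) elements.
Cyclic subgroups by order — order 1: 1; order 2: 15; order 7: 1; order 14: 1.
Total: 18.

18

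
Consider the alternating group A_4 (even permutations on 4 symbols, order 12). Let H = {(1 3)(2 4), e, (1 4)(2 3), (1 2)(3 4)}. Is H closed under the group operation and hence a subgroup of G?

|H| = 4 divides |G| = 12, consistent with Lagrange.
H contains the identity, every element's inverse is in H, and H is closed under ∘: it is a subgroup.

Yes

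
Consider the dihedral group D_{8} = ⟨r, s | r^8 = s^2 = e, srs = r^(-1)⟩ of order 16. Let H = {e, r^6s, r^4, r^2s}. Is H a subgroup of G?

Yes

|H| = 4 divides |G| = 16, consistent with Lagrange.
H contains the identity, every element's inverse is in H, and H is closed under ·: it is a subgroup.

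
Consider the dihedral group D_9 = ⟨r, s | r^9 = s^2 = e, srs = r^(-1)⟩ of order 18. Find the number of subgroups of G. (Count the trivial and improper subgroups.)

16

|G| = 18, so by Lagrange every subgroup order divides 18. Divisors: 1, 2, 3, 6, 9, 18.
Subgroups by order — order 1: 1; order 2: 9; order 3: 1; order 6: 3; order 9: 1; order 18: 1.
Total: 1 + 9 + 1 + 3 + 1 + 1 = 16.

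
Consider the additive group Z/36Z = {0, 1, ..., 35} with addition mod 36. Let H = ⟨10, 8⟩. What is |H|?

|⟨10⟩| = 18 and |⟨8⟩| = 9, so |H| is a multiple of lcm(18, 9) = 18 and divides |G| = 36.
Closing under the operation: H = {0, 2, 4, 6, 8, 10, 12, 14, 16, 18, 20, 22, 24, 26, 28, 30, 32, 34}, so |H| = 18.

18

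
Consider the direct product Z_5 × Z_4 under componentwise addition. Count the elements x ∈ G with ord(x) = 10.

An element (a,b) has order lcm(ord(a), ord(b)); count pairs with lcm equal to 10.
Enumerating gives 4 such elements.

4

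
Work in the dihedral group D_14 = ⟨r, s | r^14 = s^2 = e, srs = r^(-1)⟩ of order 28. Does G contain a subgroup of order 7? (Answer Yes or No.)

Yes

7 | 28. A subgroup of order 7 is {e, r^2, r^4, r^6, r^8, r^10, r^12}.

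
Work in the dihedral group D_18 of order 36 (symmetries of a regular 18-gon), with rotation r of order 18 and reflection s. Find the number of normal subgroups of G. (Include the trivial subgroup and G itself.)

G has 45 subgroups. Checking conjugation-invariance by order — order 1: 1/1 normal; order 2: 1/19 normal; order 3: 1/1 normal; order 4: 0/9 normal; order 6: 1/7 normal; order 9: 1/1 normal; order 12: 0/3 normal; order 18: 3/3 normal; order 36: 1/1 normal.
Total normal subgroups: 9.

9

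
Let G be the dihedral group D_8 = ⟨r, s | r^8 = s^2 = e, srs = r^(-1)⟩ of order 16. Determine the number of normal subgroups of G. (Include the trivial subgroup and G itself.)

7

G has 19 subgroups. Checking conjugation-invariance by order — order 1: 1/1 normal; order 2: 1/9 normal; order 4: 1/5 normal; order 8: 3/3 normal; order 16: 1/1 normal.
Total normal subgroups: 7.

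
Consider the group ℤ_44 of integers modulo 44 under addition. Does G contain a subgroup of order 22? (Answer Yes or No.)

Yes

22 | 44. A subgroup of order 22 is {0, 2, 4, 6, 8, 10, 12, 14, 16, 18, 20, 22, 24, 26, 28, 30, 32, 34, 36, 38, 40, 42}.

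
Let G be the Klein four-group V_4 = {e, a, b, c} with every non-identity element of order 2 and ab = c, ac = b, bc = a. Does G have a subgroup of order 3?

3 does not divide |G| = 4, so by Lagrange no subgroup of order 3 exists.

No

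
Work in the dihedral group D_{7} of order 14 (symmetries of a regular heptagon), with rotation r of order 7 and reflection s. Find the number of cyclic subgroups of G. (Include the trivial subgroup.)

A cyclic subgroup of order d is generated by each of its φ(d) elements of order d, so the cyclic subgroups of order d number (#elements of order d)/φ(d).
Cyclic subgroups by order — order 1: 1; order 2: 7; order 7: 1.
Total: 9.

9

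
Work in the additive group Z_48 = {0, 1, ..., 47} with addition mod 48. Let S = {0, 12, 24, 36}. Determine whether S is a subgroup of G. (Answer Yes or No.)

Yes

|S| = 4 divides |G| = 48, consistent with Lagrange.
S contains the identity, every element's inverse is in S, and S is closed under +: it is a subgroup.
In fact S = ⟨12⟩.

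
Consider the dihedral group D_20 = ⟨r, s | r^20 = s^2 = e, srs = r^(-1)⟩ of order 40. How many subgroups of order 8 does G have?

|G| = 40 and 8 | 40, so subgroups of order 8 are possible by Lagrange.
The subgroups of order 8 are: {e, r^5, r^10, r^15, s, r^5s, r^10s, r^15s}; {e, r^5, r^10, r^15, rs, r^6s, r^11s, r^16s}; {e, r^5, r^10, r^15, r^2s, r^7s, r^12s, r^17s}; {e, r^5, r^10, r^15, r^3s, r^8s, r^13s, r^18s}; … (5 in all).
So G has 5 subgroups of order 8.

5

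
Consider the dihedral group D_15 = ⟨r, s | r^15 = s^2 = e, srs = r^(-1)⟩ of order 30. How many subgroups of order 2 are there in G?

15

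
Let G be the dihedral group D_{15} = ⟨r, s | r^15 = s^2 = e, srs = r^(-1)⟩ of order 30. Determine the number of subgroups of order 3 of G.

1

|G| = 30 and 3 | 30, so subgroups of order 3 are possible by Lagrange.
The subgroups of order 3 are: {e, r^5, r^10}.
So G has 1 subgroup of order 3.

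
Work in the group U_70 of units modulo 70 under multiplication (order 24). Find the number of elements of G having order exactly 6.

6

The elements of order 6 are: 9, 19, 31, 39, 59, 61.
That's 6.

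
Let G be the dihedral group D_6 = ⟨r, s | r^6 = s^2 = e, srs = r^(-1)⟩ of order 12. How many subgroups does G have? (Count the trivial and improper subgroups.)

|G| = 12, so by Lagrange every subgroup order divides 12. Divisors: 1, 2, 3, 4, 6, 12.
Subgroups by order — order 1: 1; order 2: 7; order 3: 1; order 4: 3; order 6: 3; order 12: 1.
Total: 1 + 7 + 1 + 3 + 3 + 1 = 16.

16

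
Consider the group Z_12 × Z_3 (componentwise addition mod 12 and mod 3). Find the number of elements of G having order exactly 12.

16

An element (a,b) has order lcm(ord(a), ord(b)); count pairs with lcm equal to 12.
Enumerating gives 16 such elements.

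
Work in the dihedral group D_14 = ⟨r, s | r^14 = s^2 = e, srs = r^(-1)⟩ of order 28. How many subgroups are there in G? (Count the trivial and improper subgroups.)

28

|G| = 28, so by Lagrange every subgroup order divides 28. Divisors: 1, 2, 4, 7, 14, 28.
Subgroups by order — order 1: 1; order 2: 15; order 4: 7; order 7: 1; order 14: 3; order 28: 1.
Total: 1 + 15 + 7 + 1 + 3 + 1 = 28.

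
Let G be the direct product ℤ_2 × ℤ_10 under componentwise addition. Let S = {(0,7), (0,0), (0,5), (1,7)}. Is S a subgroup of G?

(0,7) ∈ S but its inverse (0,3) ∉ S, so S is not a subgroup.

No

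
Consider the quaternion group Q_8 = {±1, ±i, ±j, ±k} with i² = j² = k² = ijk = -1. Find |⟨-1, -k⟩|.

|⟨-1⟩| = 2 and |⟨-k⟩| = 4, so |H| is a multiple of lcm(2, 4) = 4 and divides |G| = 8.
Closing under the operation: H = {1, -1, k, -k}, so |H| = 4.

4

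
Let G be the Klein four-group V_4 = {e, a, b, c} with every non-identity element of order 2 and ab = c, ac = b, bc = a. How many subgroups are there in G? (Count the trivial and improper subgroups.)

|G| = 4, so by Lagrange every subgroup order divides 4. Divisors: 1, 2, 4.
Subgroups by order — order 1: 1; order 2: 3; order 4: 1.
Total: 1 + 3 + 1 = 5.

5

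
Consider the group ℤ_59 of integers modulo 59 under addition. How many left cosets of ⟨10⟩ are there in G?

|⟨10⟩| = 59 and |G| = 59.
By Lagrange, [G : H] = |G|/|H| = 59/59 = 1.

1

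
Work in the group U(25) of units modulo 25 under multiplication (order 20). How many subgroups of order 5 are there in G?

1

|G| = 20 and 5 | 20, so subgroups of order 5 are possible by Lagrange.
The subgroups of order 5 are: {1, 6, 11, 16, 21}.
So G has 1 subgroup of order 5.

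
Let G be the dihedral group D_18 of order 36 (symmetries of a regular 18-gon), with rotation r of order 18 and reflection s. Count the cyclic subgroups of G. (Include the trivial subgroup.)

A cyclic subgroup of order d is generated by each of its φ(d) elements of order d, so the cyclic subgroups of order d number (#elements of order d)/φ(d).
Cyclic subgroups by order — order 1: 1; order 2: 19; order 3: 1; order 6: 1; order 9: 1; order 18: 1.
Total: 24.

24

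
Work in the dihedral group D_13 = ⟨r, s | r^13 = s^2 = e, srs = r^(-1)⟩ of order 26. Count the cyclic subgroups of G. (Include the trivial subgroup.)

A cyclic subgroup of order d is generated by each of its φ(d) elements of order d, so the cyclic subgroups of order d number (#elements of order d)/φ(d).
Cyclic subgroups by order — order 1: 1; order 2: 13; order 13: 1.
Total: 15.

15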